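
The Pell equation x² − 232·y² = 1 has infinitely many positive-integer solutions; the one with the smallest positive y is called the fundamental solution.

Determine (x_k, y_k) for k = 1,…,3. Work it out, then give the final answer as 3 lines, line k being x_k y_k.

d=232: √d = [15; 4,3,7,3,4,30] (ℓ=6, even), read p_5/q_5
step 0: (15, 1)  from 15·(1,0) + (0,1)
…
step 3: (1447, 95)  from 7·(198,13) + (61,4)
step 4: (4539, 298)  from 3·(1447,95) + (198,13)
step 5: (19603, 1287)  from 4·(4539,298) + (1447,95)
→ (19603, 1287).  Check: 19603²=384277609, 232·1287²=384277608, difference 1.
n=2: (19603,1287)∘(19603,1287) = (19603·19603+232·1287·1287, 19603·1287+1287·19603) = (768555217,50458122)
n=3: (768555217,50458122)∘(19603,1287) = (19603·768555217+232·1287·50458122, 19603·50458122+1287·768555217) = (30131975818099,1978261129845)

19603 1287
768555217 50458122
30131975818099 1978261129845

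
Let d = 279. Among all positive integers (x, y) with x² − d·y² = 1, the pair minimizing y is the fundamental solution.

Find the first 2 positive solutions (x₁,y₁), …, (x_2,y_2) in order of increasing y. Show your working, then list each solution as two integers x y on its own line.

√279 → a₀=16, period (1,2,2,1,2,2,1,32); ℓ=8 even so k=7
step 0: (16, 1)  from 16·(1,0) + (0,1)
step 1: (17, 1)  from 1·(16,1) + (1,0)
step 2: (50, 3)  from 2·(17,1) + (16,1)
step 3: (117, 7)  from 2·(50,3) + (17,1)
…
step 6: (1069, 64)  from 2·(451,27) + (167,10)
step 7: (1520, 91)  from 1·(1069,64) + (451,27)
(x₁, y₁) = (1520, 91);  1520² − 279·91² = 1 ✓
k=2:  x_2 = 1520·1520+279·91·91 = 4620799,  y_2 = 1520·91+91·1520 = 276640

1520 91
4620799 276640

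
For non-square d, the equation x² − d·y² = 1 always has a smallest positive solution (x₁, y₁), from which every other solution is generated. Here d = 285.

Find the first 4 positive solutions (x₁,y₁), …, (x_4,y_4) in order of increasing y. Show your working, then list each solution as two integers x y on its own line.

√285 = [16; 1,7,2,7,1,32, …], period ℓ=6 (even) → k=5
i=0: a=16 ⇒ p=16, q=1
…
i=2: a=7 ⇒ p=135, q=8
…
i=4: a=7 ⇒ p=2144, q=127
i=5: a=1 ⇒ p=2431, q=144
(x₁, y₁) = (2431, 144);  2431² − 285·144² = 1 ✓
(2431+144√285)^2 = 11819521 + 700128√285
(2431+144√285)^3 = 57466508671 + 3404022192√285
(2431+144√285)^4 = 279402153338881 + 16550355197376√285

2431 144
11819521 700128
57466508671 3404022192
279402153338881 16550355197376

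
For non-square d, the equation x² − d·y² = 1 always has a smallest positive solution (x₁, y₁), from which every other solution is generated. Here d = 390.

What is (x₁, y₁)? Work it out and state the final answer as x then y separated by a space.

√390 = [19; 1,2,1,38, …], period ℓ=4 (even) → k=3
i=0: a=19 ⇒ p=19, q=1
…
i=2: a=2 ⇒ p=59, q=3
i=3: a=1 ⇒ p=79, q=4
(x₁, y₁) = (79, 4);  79² − 390·4² = 1 ✓

79 4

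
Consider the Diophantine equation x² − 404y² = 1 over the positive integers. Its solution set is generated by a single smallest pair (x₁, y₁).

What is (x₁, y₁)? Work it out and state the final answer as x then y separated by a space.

201 10

d=404: √d = [20; 10,40] (ℓ=2, even), read p_1/q_1
step 0: (20, 1)  from 20·(1,0) + (0,1)
step 1: (201, 10)  from 10·(20,1) + (1,0)
(x₁, y₁) = (201, 10);  201² − 404·10² = 1 ✓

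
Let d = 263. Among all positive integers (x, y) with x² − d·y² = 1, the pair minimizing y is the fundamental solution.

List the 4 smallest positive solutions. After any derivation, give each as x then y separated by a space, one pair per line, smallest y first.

√263 = [16; 4,1,1,1,1,15,1,1,1,1,4,32, …], period ℓ=12 (even) → k=11
k=0  a_k=16  p_k/q_k = 16/1
…
k=3  a_k=1  p_k/q_k = 146/9
…
k=5  a_k=1  p_k/q_k = 373/23
k=6  a_k=15  p_k/q_k = 5822/359
…
k=8  a_k=1  p_k/q_k = 12017/741
…
k=10  a_k=1  p_k/q_k = 30229/1864
k=11  a_k=4  p_k/q_k = 139128/8579
(x₁, y₁) = (139128, 8579);  139128² − 263·8579² = 1 ✓
(x_2, y_2) = (139128·139128 + 263·8579·8579, 139128·8579 + 8579·139128) = (38713200767, 2387158224)
(x_3, y_3) = (139128·38713200767 + 263·8579·2387158224, 139128·2387158224 + 8579·38713200767) = (10772180392483224, 664241098768765)
(x_4, y_4) = (139128·10772180392483224 + 263·8579·664241098768765, 139128·664241098768765 + 8579·10772180392483224) = (2997423827252098776577, 184829071176614315616)

139128 8579
38713200767 2387158224
10772180392483224 664241098768765
2997423827252098776577 184829071176614315616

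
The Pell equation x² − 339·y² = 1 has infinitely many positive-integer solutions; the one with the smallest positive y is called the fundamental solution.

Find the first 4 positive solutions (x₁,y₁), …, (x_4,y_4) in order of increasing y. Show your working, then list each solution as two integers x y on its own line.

97970 5321
19196241799 1042596740
3761311617998090 204286405230279
736991398411349512801 40027878239778270520

√339 → a₀=18, period (2,2,2,1,17,1,2,2,2,36); ℓ=10 even so k=9
a_0=18:  p_0=18·1+0=18,  q_0=18·0+1=1
a_1=2:  p_1=2·18+1=37,  q_1=2·1+0=2
a_2=2:  p_2=2·37+18=92,  q_2=2·2+1=5
a_3=2:  p_3=2·92+37=221,  q_3=2·5+2=12
a_4=1:  p_4=1·221+92=313,  q_4=1·12+5=17
a_5=17:  p_5=17·313+221=5542,  q_5=17·17+12=301
…
a_7=2:  p_7=2·5855+5542=17252,  q_7=2·318+301=937
a_8=2:  p_8=2·17252+5855=40359,  q_8=2·937+318=2192
a_9=2:  p_9=2·40359+17252=97970,  q_9=2·2192+937=5321
→ (97970, 5321).  Check: 97970²=9598120900, 339·5321²=9598120899, difference 1.
k=2:  x_2 = 97970·97970+339·5321·5321 = 19196241799,  y_2 = 97970·5321+5321·97970 = 1042596740
k=3:  x_3 = 97970·19196241799+339·5321·1042596740 = 3761311617998090,  y_3 = 97970·1042596740+5321·19196241799 = 204286405230279
k=4:  x_4 = 97970·3761311617998090+339·5321·204286405230279 = 736991398411349512801,  y_4 = 97970·204286405230279+5321·3761311617998090 = 40027878239778270520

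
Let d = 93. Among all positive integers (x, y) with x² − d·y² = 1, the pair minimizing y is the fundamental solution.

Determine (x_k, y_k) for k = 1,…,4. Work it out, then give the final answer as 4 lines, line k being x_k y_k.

12151 1260
295293601 30620520
7176225079351 744139875780
174396621583094401 18084087230585040

d=93: √d = [9; 1,1,1,4,6,4,1,1,1,18] (ℓ=10, even), read p_9/q_9
a_0=9:  p_0=9·1+0=9,  q_0=9·0+1=1
…
a_2=1:  p_2=1·10+9=19,  q_2=1·1+1=2
a_3=1:  p_3=1·19+10=29,  q_3=1·2+1=3
…
a_5=6:  p_5=6·135+29=839,  q_5=6·14+3=87
…
a_7=1:  p_7=1·3491+839=4330,  q_7=1·362+87=449
a_8=1:  p_8=1·4330+3491=7821,  q_8=1·449+362=811
a_9=1:  p_9=1·7821+4330=12151,  q_9=1·811+449=1260
(x₁, y₁) = (12151, 1260);  12151² − 93·1260² = 1 ✓
(x_2, y_2) = (12151·12151 + 93·1260·1260, 12151·1260 + 1260·12151) = (295293601, 30620520)
(x_3, y_3) = (12151·295293601 + 93·1260·30620520, 12151·30620520 + 1260·295293601) = (7176225079351, 744139875780)
(x_4, y_4) = (12151·7176225079351 + 93·1260·744139875780, 12151·744139875780 + 1260·7176225079351) = (174396621583094401, 18084087230585040)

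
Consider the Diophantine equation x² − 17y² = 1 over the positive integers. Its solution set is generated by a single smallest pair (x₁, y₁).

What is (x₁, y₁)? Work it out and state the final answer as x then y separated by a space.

33 8

[4; 8] for √17; ℓ=1 ⇒ convergent index 1
step 0: (4, 1)  from 4·(1,0) + (0,1)
step 1: (33, 8)  from 8·(4,1) + (1,0)
(x₁, y₁) = (33, 8);  33² − 17·8² = 1 ✓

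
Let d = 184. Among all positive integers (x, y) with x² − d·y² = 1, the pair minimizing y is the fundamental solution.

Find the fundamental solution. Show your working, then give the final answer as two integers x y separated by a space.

24335 1794

d=184: √d = [13; 1,1,3,2,1,2,1,2,3,1,1,26] (ℓ=12, even), read p_11/q_11
i=0: a=13 ⇒ p=13, q=1
i=1: a=1 ⇒ p=14, q=1
i=2: a=1 ⇒ p=27, q=2
…
i=5: a=1 ⇒ p=312, q=23
i=6: a=2 ⇒ p=841, q=62
i=7: a=1 ⇒ p=1153, q=85
…
i=9: a=3 ⇒ p=10594, q=781
i=10: a=1 ⇒ p=13741, q=1013
i=11: a=1 ⇒ p=24335, q=1794
→ (24335, 1794).  Check: 24335²=592192225, 184·1794²=592192224, difference 1.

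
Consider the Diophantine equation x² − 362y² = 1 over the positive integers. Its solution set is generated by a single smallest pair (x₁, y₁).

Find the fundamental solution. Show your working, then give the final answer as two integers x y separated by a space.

723 38

√362 = [19; 38, …], period ℓ=1 (odd) → k=1
step 0: (19, 1)  from 19·(1,0) + (0,1)
step 1: (723, 38)  from 38·(19,1) + (1,0)
(x₁, y₁) = (723, 38);  723² − 362·38² = 1 ✓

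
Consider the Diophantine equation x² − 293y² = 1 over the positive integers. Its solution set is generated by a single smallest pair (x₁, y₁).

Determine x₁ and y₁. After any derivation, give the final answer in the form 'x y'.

√293 = [17; 8,1,1,8,34, …], period ℓ=5 (odd) → k=9
step 0: (17, 1)  from 17·(1,0) + (0,1)
…
step 2: (154, 9)  from 1·(137,8) + (17,1)
step 3: (291, 17)  from 1·(154,9) + (137,8)
step 4: (2482, 145)  from 8·(291,17) + (154,9)
step 5: (84679, 4947)  from 34·(2482,145) + (291,17)
…
step 7: (764593, 44668)  from 1·(679914,39721) + (84679,4947)
step 8: (1444507, 84389)  from 1·(764593,44668) + (679914,39721)
step 9: (12320649, 719780)  from 8·(1444507,84389) + (764593,44668)
(x₁, y₁) = (12320649, 719780);  12320649² − 293·719780² = 1 ✓

12320649 719780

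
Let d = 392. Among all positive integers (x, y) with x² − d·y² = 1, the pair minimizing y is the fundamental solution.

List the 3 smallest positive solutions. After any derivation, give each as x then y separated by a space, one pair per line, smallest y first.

99 5
19601 990
3880899 196015

√392 → a₀=19, period (1,3,1,38); ℓ=4 even so k=3
a_0=19:  p_0=19·1+0=19,  q_0=19·0+1=1
a_1=1:  p_1=1·19+1=20,  q_1=1·1+0=1
a_2=3:  p_2=3·20+19=79,  q_2=3·1+1=4
a_3=1:  p_3=1·79+20=99,  q_3=1·4+1=5
fundamental: x₁=99, y₁=5  (since 9801 − 392·25 = 1)
k=2:  x_2 = 99·99+392·5·5 = 19601,  y_2 = 99·5+5·99 = 990
k=3:  x_3 = 99·19601+392·5·990 = 3880899,  y_3 = 99·990+5·19601 = 196015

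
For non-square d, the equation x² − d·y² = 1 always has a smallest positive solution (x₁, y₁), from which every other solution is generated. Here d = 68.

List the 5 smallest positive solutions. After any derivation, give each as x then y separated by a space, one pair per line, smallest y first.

33 4
2177 264
143649 17420
9478657 1149456
625447713 75846676

[8; 4,16] for √68; ℓ=2 ⇒ convergent index 1
step 0: (8, 1)  from 8·(1,0) + (0,1)
step 1: (33, 4)  from 4·(8,1) + (1,0)
fundamental: x₁=33, y₁=4  (since 1089 − 68·16 = 1)
k=2:  x_2 = 33·33+68·4·4 = 2177,  y_2 = 33·4+4·33 = 264
k=3:  x_3 = 33·2177+68·4·264 = 143649,  y_3 = 33·264+4·2177 = 17420
k=4:  x_4 = 33·143649+68·4·17420 = 9478657,  y_4 = 33·17420+4·143649 = 1149456
k=5:  x_5 = 33·9478657+68·4·1149456 = 625447713,  y_5 = 33·1149456+4·9478657 = 75846676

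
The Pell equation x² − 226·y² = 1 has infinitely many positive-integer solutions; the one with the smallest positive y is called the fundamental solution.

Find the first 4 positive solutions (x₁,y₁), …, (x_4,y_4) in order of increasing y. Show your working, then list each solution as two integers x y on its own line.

451 30
406801 27060
366934051 24408090
330974107201 22016070120

√226 = [15; 30, …], period ℓ=1 (odd) → k=1
i=0: a=15 ⇒ p=15, q=1
i=1: a=30 ⇒ p=451, q=30
fundamental: x₁=451, y₁=30  (since 203401 − 226·900 = 1)
(x_2, y_2) = (451·451 + 226·30·30, 451·30 + 30·451) = (406801, 27060)
(x_3, y_3) = (451·406801 + 226·30·27060, 451·27060 + 30·406801) = (366934051, 24408090)
(x_4, y_4) = (451·366934051 + 226·30·24408090, 451·24408090 + 30·366934051) = (330974107201, 22016070120)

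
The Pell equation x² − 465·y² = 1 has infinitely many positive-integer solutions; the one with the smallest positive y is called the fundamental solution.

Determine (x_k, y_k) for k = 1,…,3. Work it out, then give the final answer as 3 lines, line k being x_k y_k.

[21; 1,1,3,2,2,2,3,1,1,42] for √465; ℓ=10 ⇒ convergent index 9
i=0: a=21 ⇒ p=21, q=1
i=1: a=1 ⇒ p=22, q=1
i=2: a=1 ⇒ p=43, q=2
i=3: a=3 ⇒ p=151, q=7
i=4: a=2 ⇒ p=345, q=16
i=5: a=2 ⇒ p=841, q=39
i=6: a=2 ⇒ p=2027, q=94
i=7: a=3 ⇒ p=6922, q=321
i=8: a=1 ⇒ p=8949, q=415
i=9: a=1 ⇒ p=15871, q=736
fundamental: x₁=15871, y₁=736  (since 251888641 − 465·541696 = 1)
(15871+736√465)^2 = 503777281 + 23362112√465
(15871+736√465)^3 = 15990898437631 + 741560158368√465

15871 736
503777281 23362112
15990898437631 741560158368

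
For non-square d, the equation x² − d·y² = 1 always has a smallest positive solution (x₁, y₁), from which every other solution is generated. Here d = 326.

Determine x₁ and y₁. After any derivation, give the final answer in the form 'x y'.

√326 = [18; 18,36, …], period ℓ=2 (even) → k=1
a_0=18:  p_0=18·1+0=18,  q_0=18·0+1=1
a_1=18:  p_1=18·18+1=325,  q_1=18·1+0=18
fundamental: x₁=325, y₁=18  (since 105625 − 326·324 = 1)

325 18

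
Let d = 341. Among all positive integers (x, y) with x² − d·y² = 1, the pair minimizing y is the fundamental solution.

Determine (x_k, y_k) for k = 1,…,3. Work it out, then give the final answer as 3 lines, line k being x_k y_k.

√341 = [18; 2,6,1,8,2,…,6,2,36, …], period ℓ=14 (even) → k=13
step 0: (18, 1)  from 18·(1,0) + (0,1)
step 1: (37, 2)  from 2·(18,1) + (1,0)
step 2: (240, 13)  from 6·(37,2) + (18,1)
step 3: (277, 15)  from 1·(240,13) + (37,2)
step 4: (2456, 133)  from 8·(277,15) + (240,13)
step 5: (5189, 281)  from 2·(2456,133) + (277,15)
step 6: (7645, 414)  from 1·(5189,281) + (2456,133)
…
step 8: (28124, 1523)  from 1·(20479,1109) + (7645,414)
step 9: (76727, 4155)  from 2·(28124,1523) + (20479,1109)
step 10: (641940, 34763)  from 8·(76727,4155) + (28124,1523)
step 11: (718667, 38918)  from 1·(641940,34763) + (76727,4155)
step 12: (4953942, 268271)  from 6·(718667,38918) + (641940,34763)
step 13: (10626551, 575460)  from 2·(4953942,268271) + (718667,38918)
→ (10626551, 575460).  Check: 10626551²=112923586155601, 341·575460²=112923586155600, difference 1.
n=2: (10626551,575460)∘(10626551,575460) = (10626551·10626551+341·575460·575460, 10626551·575460+575460·10626551) = (225847172311201,12230310076920)
n=3: (225847172311201,12230310076920)∘(10626551,575460) = (10626551·225847172311201+341·575460·12230310076920, 10626551·12230310076920+575460·225847172311201) = (4799952989541519968951,259932027556408030380)

10626551 575460
225847172311201 12230310076920
4799952989541519968951 259932027556408030380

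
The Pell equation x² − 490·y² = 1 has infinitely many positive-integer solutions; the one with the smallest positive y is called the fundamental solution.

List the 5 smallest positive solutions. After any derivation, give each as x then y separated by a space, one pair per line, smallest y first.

[22; 7,2,1,4,4,4,1,2,7,44] for √490; ℓ=10 ⇒ convergent index 9
step 0: (22, 1)  from 22·(1,0) + (0,1)
step 1: (155, 7)  from 7·(22,1) + (1,0)
…
step 4: (2280, 103)  from 4·(487,22) + (332,15)
step 5: (9607, 434)  from 4·(2280,103) + (487,22)
…
step 8: (141338, 6385)  from 2·(50315,2273) + (40708,1839)
step 9: (1039681, 46968)  from 7·(141338,6385) + (50315,2273)
fundamental: x₁=1039681, y₁=46968  (since 1080936581761 − 490·2205993024 = 1)
k=2:  x_2 = 1039681·1039681+490·46968·46968 = 2161873163521,  y_2 = 1039681·46968+46968·1039681 = 97663474416
k=3:  x_3 = 1039681·2161873163521+490·46968·97663474416 = 4495316905044313921,  y_3 = 1039681·97663474416+46968·2161873163521 = 203077717488555624
k=4:  x_4 = 1039681·4495316905044313921+490·46968·203077717488555624 = 9347391150304592810234881,  y_4 = 1039681·203077717488555624+46968·4495316905044313921 = 422272088792340335957472
k=5:  x_5 = 1039681·9347391150304592810234881+490·46968·422272088792340335957472 = 19436609957075163398170578312001,  y_5 = 1039681·422272088792340335957472+46968·9347391150304592810234881 = 878056535095215307939712337240

1039681 46968
2161873163521 97663474416
4495316905044313921 203077717488555624
9347391150304592810234881 422272088792340335957472
19436609957075163398170578312001 878056535095215307939712337240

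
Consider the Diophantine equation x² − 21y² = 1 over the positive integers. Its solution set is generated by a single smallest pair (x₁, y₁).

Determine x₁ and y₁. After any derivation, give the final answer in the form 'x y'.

√21 = [4; 1,1,2,1,1,8, …], period ℓ=6 (even) → k=5
a_0=4:  p_0=4·1+0=4,  q_0=4·0+1=1
…
a_4=1:  p_4=1·23+9=32,  q_4=1·5+2=7
a_5=1:  p_5=1·32+23=55,  q_5=1·7+5=12
(x₁, y₁) = (55, 12);  55² − 21·12² = 1 ✓

55 12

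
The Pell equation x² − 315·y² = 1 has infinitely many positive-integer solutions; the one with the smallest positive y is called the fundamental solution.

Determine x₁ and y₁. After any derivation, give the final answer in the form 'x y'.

71 4

√315 → a₀=17, period (1,2,1,34); ℓ=4 even so k=3
k=0  a_k=17  p_k/q_k = 17/1
k=1  a_k=1  p_k/q_k = 18/1
k=2  a_k=2  p_k/q_k = 53/3
k=3  a_k=1  p_k/q_k = 71/4
fundamental: x₁=71, y₁=4  (since 5041 − 315·16 = 1)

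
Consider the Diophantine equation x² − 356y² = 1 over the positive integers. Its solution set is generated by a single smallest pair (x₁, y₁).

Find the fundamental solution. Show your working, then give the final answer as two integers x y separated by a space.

500001 26500

[18; 1,6,1,1,2,…,6,1,36] for √356; ℓ=14 ⇒ convergent index 13
step 0: (18, 1)  from 18·(1,0) + (0,1)
step 1: (19, 1)  from 1·(18,1) + (1,0)
…
step 7: (8717, 462)  from 8·(1000,53) + (717,38)
…
step 12: (433982, 23001)  from 6·(66019,3499) + (37868,2007)
step 13: (500001, 26500)  from 1·(433982,23001) + (66019,3499)
(x₁, y₁) = (500001, 26500);  500001² − 356·26500² = 1 ✓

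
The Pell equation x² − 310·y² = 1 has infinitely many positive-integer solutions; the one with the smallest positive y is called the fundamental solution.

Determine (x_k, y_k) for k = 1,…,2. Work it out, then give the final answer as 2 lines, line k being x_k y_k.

√310 → a₀=17, period (1,1,1,1,5,…,1,1,34); ℓ=16 even so k=15
k=0  a_k=17  p_k/q_k = 17/1
k=1  a_k=1  p_k/q_k = 18/1
k=2  a_k=1  p_k/q_k = 35/2
k=3  a_k=1  p_k/q_k = 53/3
k=4  a_k=1  p_k/q_k = 88/5
k=5  a_k=5  p_k/q_k = 493/28
k=6  a_k=3  p_k/q_k = 1567/89
k=7  a_k=1  p_k/q_k = 2060/117
k=8  a_k=2  p_k/q_k = 5687/323
…
k=10  a_k=3  p_k/q_k = 28928/1643
k=11  a_k=5  p_k/q_k = 152387/8655
k=12  a_k=1  p_k/q_k = 181315/10298
k=13  a_k=1  p_k/q_k = 333702/18953
k=14  a_k=1  p_k/q_k = 515017/29251
k=15  a_k=1  p_k/q_k = 848719/48204
→ (848719, 48204).  Check: 848719²=720323940961, 310·48204²=720323940960, difference 1.
k=2:  x_2 = 848719·848719+310·48204·48204 = 1440647881921,  y_2 = 848719·48204+48204·848719 = 81823301352

848719 48204
1440647881921 81823301352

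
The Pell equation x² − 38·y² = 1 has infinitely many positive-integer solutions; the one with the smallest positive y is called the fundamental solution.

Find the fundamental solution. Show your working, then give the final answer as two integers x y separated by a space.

37 6

d=38: √d = [6; 6,12] (ℓ=2, even), read p_1/q_1
k=0  a_k=6  p_k/q_k = 6/1
k=1  a_k=6  p_k/q_k = 37/6
→ (37, 6).  Check: 37²=1369, 38·6²=1368, difference 1.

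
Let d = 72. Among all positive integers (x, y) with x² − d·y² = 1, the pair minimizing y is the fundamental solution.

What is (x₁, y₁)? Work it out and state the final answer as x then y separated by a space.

√72 = [8; 2,16, …], period ℓ=2 (even) → k=1
k=0  a_k=8  p_k/q_k = 8/1
k=1  a_k=2  p_k/q_k = 17/2
→ (17, 2).  Check: 17²=289, 72·2²=288, difference 1.

17 2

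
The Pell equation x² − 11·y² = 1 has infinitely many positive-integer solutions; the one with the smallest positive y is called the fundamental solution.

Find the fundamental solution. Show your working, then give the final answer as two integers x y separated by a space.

10 3

d=11: √d = [3; 3,6] (ℓ=2, even), read p_1/q_1
step 0: (3, 1)  from 3·(1,0) + (0,1)
step 1: (10, 3)  from 3·(3,1) + (1,0)
→ (10, 3).  Check: 10²=100, 11·3²=99, difference 1.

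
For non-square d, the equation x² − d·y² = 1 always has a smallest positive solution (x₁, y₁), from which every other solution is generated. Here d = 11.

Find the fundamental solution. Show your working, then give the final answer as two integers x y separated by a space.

10 3

d=11: √d = [3; 3,6] (ℓ=2, even), read p_1/q_1
k=0  a_k=3  p_k/q_k = 3/1
k=1  a_k=3  p_k/q_k = 10/3
fundamental: x₁=10, y₁=3  (since 100 − 11·9 = 1)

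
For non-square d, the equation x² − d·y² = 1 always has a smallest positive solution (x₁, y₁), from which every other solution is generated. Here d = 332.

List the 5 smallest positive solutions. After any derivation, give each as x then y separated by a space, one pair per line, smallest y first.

13447 738
361643617 19847772
9726043422151 533785979430
261572211433685377 14355640110942648
7034723044571491106887 386080584609905595882

d=332: √d = [18; 4,1,1,8,1,1,4,36] (ℓ=8, even), read p_7/q_7
step 0: (18, 1)  from 18·(1,0) + (0,1)
…
step 2: (91, 5)  from 1·(73,4) + (18,1)
…
step 4: (1403, 77)  from 8·(164,9) + (91,5)
step 5: (1567, 86)  from 1·(1403,77) + (164,9)
step 6: (2970, 163)  from 1·(1567,86) + (1403,77)
step 7: (13447, 738)  from 4·(2970,163) + (1567,86)
(x₁, y₁) = (13447, 738);  13447² − 332·738² = 1 ✓
n=2: (13447,738)∘(13447,738) = (13447·13447+332·738·738, 13447·738+738·13447) = (361643617,19847772)
n=3: (361643617,19847772)∘(13447,738) = (13447·361643617+332·738·19847772, 13447·19847772+738·361643617) = (9726043422151,533785979430)
n=4: (9726043422151,533785979430)∘(13447,738) = (13447·9726043422151+332·738·533785979430, 13447·533785979430+738·9726043422151) = (261572211433685377,14355640110942648)
n=5: (261572211433685377,14355640110942648)∘(13447,738) = (13447·261572211433685377+332·738·14355640110942648, 13447·14355640110942648+738·261572211433685377) = (7034723044571491106887,386080584609905595882)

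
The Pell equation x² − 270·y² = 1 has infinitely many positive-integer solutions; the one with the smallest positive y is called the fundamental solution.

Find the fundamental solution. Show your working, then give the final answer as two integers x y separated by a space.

5291 322

d=270: √d = [16; 2,3,6,3,2,32] (ℓ=6, even), read p_5/q_5
k=0  a_k=16  p_k/q_k = 16/1
k=1  a_k=2  p_k/q_k = 33/2
…
k=3  a_k=6  p_k/q_k = 723/44
k=4  a_k=3  p_k/q_k = 2284/139
k=5  a_k=2  p_k/q_k = 5291/322
→ (5291, 322).  Check: 5291²=27994681, 270·322²=27994680, difference 1.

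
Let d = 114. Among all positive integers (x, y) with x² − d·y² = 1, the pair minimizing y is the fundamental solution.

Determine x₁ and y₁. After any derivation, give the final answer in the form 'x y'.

1025 96

d=114: √d = [10; 1,2,10,2,1,20] (ℓ=6, even), read p_5/q_5
step 0: (10, 1)  from 10·(1,0) + (0,1)
step 1: (11, 1)  from 1·(10,1) + (1,0)
step 2: (32, 3)  from 2·(11,1) + (10,1)
step 3: (331, 31)  from 10·(32,3) + (11,1)
step 4: (694, 65)  from 2·(331,31) + (32,3)
step 5: (1025, 96)  from 1·(694,65) + (331,31)
→ (1025, 96).  Check: 1025²=1050625, 114·96²=1050624, difference 1.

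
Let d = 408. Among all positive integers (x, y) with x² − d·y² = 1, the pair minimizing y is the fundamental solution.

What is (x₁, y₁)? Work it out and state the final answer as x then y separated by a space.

101 5

√408 = [20; 5,40, …], period ℓ=2 (even) → k=1
k=0  a_k=20  p_k/q_k = 20/1
k=1  a_k=5  p_k/q_k = 101/5
fundamental: x₁=101, y₁=5  (since 10201 − 408·25 = 1)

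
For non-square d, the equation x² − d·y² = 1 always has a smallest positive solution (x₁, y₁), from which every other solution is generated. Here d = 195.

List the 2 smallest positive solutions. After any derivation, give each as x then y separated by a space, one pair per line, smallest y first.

14 1
391 28

d=195: √d = [13; 1,26] (ℓ=2, even), read p_1/q_1
a_0=13:  p_0=13·1+0=13,  q_0=13·0+1=1
a_1=1:  p_1=1·13+1=14,  q_1=1·1+0=1
(x₁, y₁) = (14, 1);  14² − 195·1² = 1 ✓
(x_2, y_2) = (14·14 + 195·1·1, 14·1 + 1·14) = (391, 28)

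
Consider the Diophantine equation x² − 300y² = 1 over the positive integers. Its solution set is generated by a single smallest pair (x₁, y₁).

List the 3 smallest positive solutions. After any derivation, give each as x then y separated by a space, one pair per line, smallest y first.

√300 = [17; 3,8,3,34, …], period ℓ=4 (even) → k=3
step 0: (17, 1)  from 17·(1,0) + (0,1)
…
step 2: (433, 25)  from 8·(52,3) + (17,1)
step 3: (1351, 78)  from 3·(433,25) + (52,3)
(x₁, y₁) = (1351, 78);  1351² − 300·78² = 1 ✓
n=2: (1351,78)∘(1351,78) = (1351·1351+300·78·78, 1351·78+78·1351) = (3650401,210756)
n=3: (3650401,210756)∘(1351,78) = (1351·3650401+300·78·210756, 1351·210756+78·3650401) = (9863382151,569462634)

1351 78
3650401 210756
9863382151 569462634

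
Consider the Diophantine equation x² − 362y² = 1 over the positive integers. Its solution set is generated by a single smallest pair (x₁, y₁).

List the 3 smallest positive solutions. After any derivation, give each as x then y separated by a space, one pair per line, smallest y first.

√362 = [19; 38, …], period ℓ=1 (odd) → k=1
i=0: a=19 ⇒ p=19, q=1
i=1: a=38 ⇒ p=723, q=38
(x₁, y₁) = (723, 38);  723² − 362·38² = 1 ✓
k=2:  x_2 = 723·723+362·38·38 = 1045457,  y_2 = 723·38+38·723 = 54948
k=3:  x_3 = 723·1045457+362·38·54948 = 1511730099,  y_3 = 723·54948+38·1045457 = 79454770

723 38
1045457 54948
1511730099 79454770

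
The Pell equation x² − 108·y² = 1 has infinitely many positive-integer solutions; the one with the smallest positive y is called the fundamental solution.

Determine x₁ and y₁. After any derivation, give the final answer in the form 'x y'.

1351 130

√108 → a₀=10, period (2,1,1,4,1,1,2,20); ℓ=8 even so k=7
i=0: a=10 ⇒ p=10, q=1
i=1: a=2 ⇒ p=21, q=2
i=2: a=1 ⇒ p=31, q=3
…
i=4: a=4 ⇒ p=239, q=23
i=5: a=1 ⇒ p=291, q=28
i=6: a=1 ⇒ p=530, q=51
i=7: a=2 ⇒ p=1351, q=130
(x₁, y₁) = (1351, 130);  1351² − 108·130² = 1 ✓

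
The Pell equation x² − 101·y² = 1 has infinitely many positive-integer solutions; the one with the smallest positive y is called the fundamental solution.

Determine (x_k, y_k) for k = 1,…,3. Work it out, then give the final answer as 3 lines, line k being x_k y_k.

√101 = [10; 20, …], period ℓ=1 (odd) → k=1
k=0  a_k=10  p_k/q_k = 10/1
k=1  a_k=20  p_k/q_k = 201/20
→ (201, 20).  Check: 201²=40401, 101·20²=40400, difference 1.
k=2:  x_2 = 201·201+101·20·20 = 80801,  y_2 = 201·20+20·201 = 8040
k=3:  x_3 = 201·80801+101·20·8040 = 32481801,  y_3 = 201·8040+20·80801 = 3232060

201 20
80801 8040
32481801 3232060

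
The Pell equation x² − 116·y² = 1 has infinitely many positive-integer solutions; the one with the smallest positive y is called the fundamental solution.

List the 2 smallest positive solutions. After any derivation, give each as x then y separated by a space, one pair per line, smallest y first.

9801 910
192119201 17837820

[10; 1,3,2,1,4,1,2,3,1,20] for √116; ℓ=10 ⇒ convergent index 9
k=0  a_k=10  p_k/q_k = 10/1
k=1  a_k=1  p_k/q_k = 11/1
…
k=3  a_k=2  p_k/q_k = 97/9
k=4  a_k=1  p_k/q_k = 140/13
k=5  a_k=4  p_k/q_k = 657/61
k=6  a_k=1  p_k/q_k = 797/74
k=7  a_k=2  p_k/q_k = 2251/209
k=8  a_k=3  p_k/q_k = 7550/701
k=9  a_k=1  p_k/q_k = 9801/910
fundamental: x₁=9801, y₁=910  (since 96059601 − 116·828100 = 1)
(9801+910√116)^2 = 192119201 + 17837820√116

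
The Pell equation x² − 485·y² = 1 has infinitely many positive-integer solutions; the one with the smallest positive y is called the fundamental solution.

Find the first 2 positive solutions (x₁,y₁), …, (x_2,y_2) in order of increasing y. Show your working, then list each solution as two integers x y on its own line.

969 44
1877921 85272

d=485: √d = [22; 44] (ℓ=1, odd), read p_1/q_1
k=0  a_k=22  p_k/q_k = 22/1
k=1  a_k=44  p_k/q_k = 969/44
→ (969, 44).  Check: 969²=938961, 485·44²=938960, difference 1.
(x_2, y_2) = (969·969 + 485·44·44, 969·44 + 44·969) = (1877921, 85272)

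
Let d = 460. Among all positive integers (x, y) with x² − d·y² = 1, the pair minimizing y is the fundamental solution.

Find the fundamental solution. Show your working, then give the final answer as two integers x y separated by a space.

2535751 118230

[21; 2,4,3,1,2,10,2,1,3,4,2,42] for √460; ℓ=12 ⇒ convergent index 11
k=0  a_k=21  p_k/q_k = 21/1
…
k=2  a_k=4  p_k/q_k = 193/9
k=3  a_k=3  p_k/q_k = 622/29
k=4  a_k=1  p_k/q_k = 815/38
k=5  a_k=2  p_k/q_k = 2252/105
k=6  a_k=10  p_k/q_k = 23335/1088
k=7  a_k=2  p_k/q_k = 48922/2281
k=8  a_k=1  p_k/q_k = 72257/3369
k=9  a_k=3  p_k/q_k = 265693/12388
k=10  a_k=4  p_k/q_k = 1135029/52921
k=11  a_k=2  p_k/q_k = 2535751/118230
(x₁, y₁) = (2535751, 118230);  2535751² − 460·118230² = 1 ✓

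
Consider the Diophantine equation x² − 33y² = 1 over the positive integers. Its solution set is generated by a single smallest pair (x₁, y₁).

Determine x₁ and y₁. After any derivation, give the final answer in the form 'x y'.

[5; 1,2,1,10] for √33; ℓ=4 ⇒ convergent index 3
i=0: a=5 ⇒ p=5, q=1
…
i=2: a=2 ⇒ p=17, q=3
i=3: a=1 ⇒ p=23, q=4
(x₁, y₁) = (23, 4);  23² − 33·4² = 1 ✓

23 4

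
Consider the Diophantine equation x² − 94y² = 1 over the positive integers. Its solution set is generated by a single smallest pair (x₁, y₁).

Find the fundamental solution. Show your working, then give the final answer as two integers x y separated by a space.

2143295 221064

√94 = [9; 1,2,3,1,1,…,2,1,18, …], period ℓ=16 (even) → k=15
i=0: a=9 ⇒ p=9, q=1
i=1: a=1 ⇒ p=10, q=1
i=2: a=2 ⇒ p=29, q=3
i=3: a=3 ⇒ p=97, q=10
i=4: a=1 ⇒ p=126, q=13
i=5: a=1 ⇒ p=223, q=23
i=6: a=5 ⇒ p=1241, q=128
…
i=8: a=8 ⇒ p=12953, q=1336
i=9: a=1 ⇒ p=14417, q=1487
i=10: a=5 ⇒ p=85038, q=8771
…
i=13: a=3 ⇒ p=652934, q=67345
i=14: a=2 ⇒ p=1490361, q=153719
i=15: a=1 ⇒ p=2143295, q=221064
fundamental: x₁=2143295, y₁=221064  (since 4593713457025 − 94·48869292096 = 1)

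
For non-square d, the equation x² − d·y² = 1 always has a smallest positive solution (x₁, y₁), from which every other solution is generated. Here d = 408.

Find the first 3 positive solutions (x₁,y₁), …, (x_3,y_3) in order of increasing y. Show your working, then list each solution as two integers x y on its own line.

d=408: √d = [20; 5,40] (ℓ=2, even), read p_1/q_1
i=0: a=20 ⇒ p=20, q=1
i=1: a=5 ⇒ p=101, q=5
→ (101, 5).  Check: 101²=10201, 408·5²=10200, difference 1.
(101+5√408)^2 = 20401 + 1010√408
(101+5√408)^3 = 4120901 + 204015√408

101 5
20401 1010
4120901 204015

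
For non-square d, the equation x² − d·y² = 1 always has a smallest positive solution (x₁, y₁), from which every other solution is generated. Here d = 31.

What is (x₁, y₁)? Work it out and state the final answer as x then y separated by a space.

d=31: √d = [5; 1,1,3,5,3,1,1,10] (ℓ=8, even), read p_7/q_7
k=0  a_k=5  p_k/q_k = 5/1
…
k=2  a_k=1  p_k/q_k = 11/2
…
k=5  a_k=3  p_k/q_k = 657/118
k=6  a_k=1  p_k/q_k = 863/155
k=7  a_k=1  p_k/q_k = 1520/273
(x₁, y₁) = (1520, 273);  1520² − 31·273² = 1 ✓

1520 273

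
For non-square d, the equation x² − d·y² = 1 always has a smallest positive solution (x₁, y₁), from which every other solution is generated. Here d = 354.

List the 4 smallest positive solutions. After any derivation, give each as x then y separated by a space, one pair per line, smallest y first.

[18; 1,4,2,2,18,2,2,4,1,36] for √354; ℓ=10 ⇒ convergent index 9
a_0=18:  p_0=18·1+0=18,  q_0=18·0+1=1
a_1=1:  p_1=1·18+1=19,  q_1=1·1+0=1
a_2=4:  p_2=4·19+18=94,  q_2=4·1+1=5
a_3=2:  p_3=2·94+19=207,  q_3=2·5+1=11
a_4=2:  p_4=2·207+94=508,  q_4=2·11+5=27
a_5=18:  p_5=18·508+207=9351,  q_5=18·27+11=497
a_6=2:  p_6=2·9351+508=19210,  q_6=2·497+27=1021
a_7=2:  p_7=2·19210+9351=47771,  q_7=2·1021+497=2539
a_8=4:  p_8=4·47771+19210=210294,  q_8=4·2539+1021=11177
a_9=1:  p_9=1·210294+47771=258065,  q_9=1·11177+2539=13716
(x₁, y₁) = (258065, 13716);  258065² − 354·13716² = 1 ✓
n=2: (258065,13716)∘(258065,13716) = (258065·258065+354·13716·13716, 258065·13716+13716·258065) = (133195088449,7079239080)
n=3: (133195088449,7079239080)∘(258065,13716) = (258065·133195088449+354·13716·7079239080, 258065·7079239080+13716·133195088449) = (68745981000924305,3653807666346684)
n=4: (68745981000924305,3653807666346684)∘(258065,13716) = (258065·68745981000924305+354·13716·3653807666346684, 258065·3653807666346684+13716·68745981000924305) = (35481863173873866451201,1885839750824434773840)

258065 13716
133195088449 7079239080
68745981000924305 3653807666346684
35481863173873866451201 1885839750824434773840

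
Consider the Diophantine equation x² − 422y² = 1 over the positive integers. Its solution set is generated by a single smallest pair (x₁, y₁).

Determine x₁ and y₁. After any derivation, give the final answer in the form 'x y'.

7022501 341850

[20; 1,1,5,2,1,…,1,1,40] for √422; ℓ=14 ⇒ convergent index 13
step 0: (20, 1)  from 20·(1,0) + (0,1)
step 1: (21, 1)  from 1·(20,1) + (1,0)
…
step 3: (226, 11)  from 5·(41,2) + (21,1)
…
step 9: (217526, 10589)  from 1·(163807,7974) + (53719,2615)
step 10: (598859, 29152)  from 2·(217526,10589) + (163807,7974)
…
step 12: (3810680, 185501)  from 1·(3211821,156349) + (598859,29152)
step 13: (7022501, 341850)  from 1·(3810680,185501) + (3211821,156349)
→ (7022501, 341850).  Check: 7022501²=49315520295001, 422·341850²=49315520295000, difference 1.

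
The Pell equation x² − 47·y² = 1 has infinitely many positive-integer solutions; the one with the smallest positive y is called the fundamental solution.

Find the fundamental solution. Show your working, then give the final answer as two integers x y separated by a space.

√47 → a₀=6, period (1,5,1,12); ℓ=4 even so k=3
k=0  a_k=6  p_k/q_k = 6/1
k=1  a_k=1  p_k/q_k = 7/1
k=2  a_k=5  p_k/q_k = 41/6
k=3  a_k=1  p_k/q_k = 48/7
fundamental: x₁=48, y₁=7  (since 2304 − 47·49 = 1)

48 7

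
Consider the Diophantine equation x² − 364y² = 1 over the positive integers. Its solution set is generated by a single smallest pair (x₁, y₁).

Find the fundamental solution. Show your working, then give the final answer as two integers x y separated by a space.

√364 = [19; 12,1,2,3,1,8,1,3,2,1,12,38, …], period ℓ=12 (even) → k=11
step 0: (19, 1)  from 19·(1,0) + (0,1)
…
step 7: (30755, 1612)  from 1·(27607,1447) + (3148,165)
step 8: (119872, 6283)  from 3·(30755,1612) + (27607,1447)
…
step 10: (390371, 20461)  from 1·(270499,14178) + (119872,6283)
step 11: (4954951, 259710)  from 12·(390371,20461) + (270499,14178)
(x₁, y₁) = (4954951, 259710);  4954951² − 364·259710² = 1 ✓

4954951 259710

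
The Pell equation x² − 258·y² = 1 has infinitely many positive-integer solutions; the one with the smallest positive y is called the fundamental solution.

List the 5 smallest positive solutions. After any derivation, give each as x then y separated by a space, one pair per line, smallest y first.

d=258: √d = [16; 16,32] (ℓ=2, even), read p_1/q_1
step 0: (16, 1)  from 16·(1,0) + (0,1)
step 1: (257, 16)  from 16·(16,1) + (1,0)
fundamental: x₁=257, y₁=16  (since 66049 − 258·256 = 1)
(257+16√258)^2 = 132097 + 8224√258
(257+16√258)^3 = 67897601 + 4227120√258
(257+16√258)^4 = 34899234817 + 2172731456√258
(257+16√258)^5 = 17938138798337 + 1116779741264√258

257 16
132097 8224
67897601 4227120
34899234817 2172731456
17938138798337 1116779741264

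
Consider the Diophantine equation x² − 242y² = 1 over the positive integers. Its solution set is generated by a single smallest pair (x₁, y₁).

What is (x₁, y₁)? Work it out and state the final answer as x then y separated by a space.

19601 1260

[15; 1,1,3,1,14,1,3,1,1,30] for √242; ℓ=10 ⇒ convergent index 9
i=0: a=15 ⇒ p=15, q=1
…
i=3: a=3 ⇒ p=109, q=7
i=4: a=1 ⇒ p=140, q=9
i=5: a=14 ⇒ p=2069, q=133
i=6: a=1 ⇒ p=2209, q=142
…
i=8: a=1 ⇒ p=10905, q=701
i=9: a=1 ⇒ p=19601, q=1260
fundamental: x₁=19601, y₁=1260  (since 384199201 − 242·1587600 = 1)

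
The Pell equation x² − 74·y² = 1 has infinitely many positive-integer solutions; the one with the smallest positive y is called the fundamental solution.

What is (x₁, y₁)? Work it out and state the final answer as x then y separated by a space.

3699 430

√74 = [8; 1,1,1,1,16, …], period ℓ=5 (odd) → k=9
k=0  a_k=8  p_k/q_k = 8/1
k=1  a_k=1  p_k/q_k = 9/1
k=2  a_k=1  p_k/q_k = 17/2
…
k=5  a_k=16  p_k/q_k = 714/83
…
k=8  a_k=1  p_k/q_k = 2228/259
k=9  a_k=1  p_k/q_k = 3699/430
(x₁, y₁) = (3699, 430);  3699² − 74·430² = 1 ✓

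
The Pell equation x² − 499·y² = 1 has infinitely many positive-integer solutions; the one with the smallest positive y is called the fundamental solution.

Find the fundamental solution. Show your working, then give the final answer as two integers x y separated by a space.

4490 201

√499 → a₀=22, period (2,1,21,1,2,44); ℓ=6 even so k=5
a_0=22:  p_0=22·1+0=22,  q_0=22·0+1=1
a_1=2:  p_1=2·22+1=45,  q_1=2·1+0=2
a_2=1:  p_2=1·45+22=67,  q_2=1·2+1=3
a_3=21:  p_3=21·67+45=1452,  q_3=21·3+2=65
a_4=1:  p_4=1·1452+67=1519,  q_4=1·65+3=68
a_5=2:  p_5=2·1519+1452=4490,  q_5=2·68+65=201
→ (4490, 201).  Check: 4490²=20160100, 499·201²=20160099, difference 1.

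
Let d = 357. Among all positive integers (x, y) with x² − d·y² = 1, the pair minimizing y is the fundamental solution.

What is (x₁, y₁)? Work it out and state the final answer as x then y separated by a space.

[18; 1,8,2,8,1,36] for √357; ℓ=6 ⇒ convergent index 5
step 0: (18, 1)  from 18·(1,0) + (0,1)
…
step 2: (170, 9)  from 8·(19,1) + (18,1)
step 3: (359, 19)  from 2·(170,9) + (19,1)
step 4: (3042, 161)  from 8·(359,19) + (170,9)
step 5: (3401, 180)  from 1·(3042,161) + (359,19)
(x₁, y₁) = (3401, 180);  3401² − 357·180² = 1 ✓

3401 180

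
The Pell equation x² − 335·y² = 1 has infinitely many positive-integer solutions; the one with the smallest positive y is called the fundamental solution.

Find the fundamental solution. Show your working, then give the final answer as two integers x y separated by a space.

604 33

√335 = [18; 3,3,3,36, …], period ℓ=4 (even) → k=3
step 0: (18, 1)  from 18·(1,0) + (0,1)
step 1: (55, 3)  from 3·(18,1) + (1,0)
step 2: (183, 10)  from 3·(55,3) + (18,1)
step 3: (604, 33)  from 3·(183,10) + (55,3)
fundamental: x₁=604, y₁=33  (since 364816 − 335·1089 = 1)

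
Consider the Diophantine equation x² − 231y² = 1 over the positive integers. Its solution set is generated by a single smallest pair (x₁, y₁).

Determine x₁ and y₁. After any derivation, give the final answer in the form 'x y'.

d=231: √d = [15; 5,30] (ℓ=2, even), read p_1/q_1
k=0  a_k=15  p_k/q_k = 15/1
k=1  a_k=5  p_k/q_k = 76/5
(x₁, y₁) = (76, 5);  76² − 231·5² = 1 ✓

76 5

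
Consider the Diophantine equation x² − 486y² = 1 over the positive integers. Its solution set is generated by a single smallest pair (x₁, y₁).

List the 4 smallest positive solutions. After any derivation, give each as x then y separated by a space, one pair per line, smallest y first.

√486 = [22; 22,44, …], period ℓ=2 (even) → k=1
a_0=22:  p_0=22·1+0=22,  q_0=22·0+1=1
a_1=22:  p_1=22·22+1=485,  q_1=22·1+0=22
→ (485, 22).  Check: 485²=235225, 486·22²=235224, difference 1.
(x_2, y_2) = (485·485 + 486·22·22, 485·22 + 22·485) = (470449, 21340)
(x_3, y_3) = (485·470449 + 486·22·21340, 485·21340 + 22·470449) = (456335045, 20699778)
(x_4, y_4) = (485·456335045 + 486·22·20699778, 485·20699778 + 22·456335045) = (442644523201, 20078763320)

485 22
470449 21340
456335045 20699778
442644523201 20078763320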